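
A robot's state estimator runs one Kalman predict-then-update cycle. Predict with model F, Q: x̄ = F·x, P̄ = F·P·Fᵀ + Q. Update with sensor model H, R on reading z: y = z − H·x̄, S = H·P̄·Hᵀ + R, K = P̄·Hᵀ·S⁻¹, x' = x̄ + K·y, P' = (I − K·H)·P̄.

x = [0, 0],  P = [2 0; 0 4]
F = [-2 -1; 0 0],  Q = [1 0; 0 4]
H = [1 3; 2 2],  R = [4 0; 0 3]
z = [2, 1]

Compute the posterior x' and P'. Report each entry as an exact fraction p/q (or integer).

x̄ = F·x = [0, 0]
P̄ = F·P·Fᵀ + Q = [13 0; 0 4]
y = z − H·x̄ = [2, 1]
S = H·P̄·Hᵀ + R = [53 50; 50 71]
K = P̄·Hᵀ·S⁻¹ = [-377/1263 728/1263; 452/1263 -176/1263]
x' = x̄ + K·y = [-26/1263, 728/1263]
P' = (I − K·H)·P̄ = [2392/1263 -1300/1263; -1300/1263 1036/1263]

x' = [-26/1263, 728/1263]
P' = [2392/1263 -1300/1263; -1300/1263 1036/1263]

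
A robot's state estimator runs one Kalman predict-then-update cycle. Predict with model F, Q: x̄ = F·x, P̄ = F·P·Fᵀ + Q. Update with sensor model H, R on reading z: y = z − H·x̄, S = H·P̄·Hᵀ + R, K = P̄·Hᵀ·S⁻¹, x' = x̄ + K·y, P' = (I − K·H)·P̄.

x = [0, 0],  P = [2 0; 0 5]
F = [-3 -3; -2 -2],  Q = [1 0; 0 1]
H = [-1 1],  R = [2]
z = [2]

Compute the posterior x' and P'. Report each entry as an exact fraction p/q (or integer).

x̄ = F·x = [0, 0]
P̄ = F·P·Fᵀ + Q = [64 42; 42 29]
y = z − H·x̄ = [2]
S = H·P̄·Hᵀ + R = [11]
K = P̄·Hᵀ·S⁻¹ = [-2; -13/11]
x' = x̄ + K·y = [-4, -26/11]
P' = (I − K·H)·P̄ = [20 16; 16 150/11]

x' = [-4, -26/11]
P' = [20 16; 16 150/11]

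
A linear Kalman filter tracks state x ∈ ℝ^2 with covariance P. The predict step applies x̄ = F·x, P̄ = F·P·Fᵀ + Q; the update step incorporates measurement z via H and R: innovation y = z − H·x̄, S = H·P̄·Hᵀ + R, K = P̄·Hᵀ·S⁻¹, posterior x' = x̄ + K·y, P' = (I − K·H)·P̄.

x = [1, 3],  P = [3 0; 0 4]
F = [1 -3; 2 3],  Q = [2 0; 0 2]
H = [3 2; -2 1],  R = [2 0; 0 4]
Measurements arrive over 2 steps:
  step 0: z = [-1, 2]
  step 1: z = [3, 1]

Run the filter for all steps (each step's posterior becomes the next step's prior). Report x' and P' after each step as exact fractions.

step 0: x̄ = F·x = [-8, 11]
step 0: P̄ = F·P·Fᵀ + Q = [41 -30; -30 50]
step 0: y = z − H·x̄ = [1, -25]
step 0: S = H·P̄·Hᵀ + R = [211 -116; -116 338]
step 0: K = P̄·Hᵀ·S⁻¹ = [593/4133 -1166/4133; 8070/28931 12185/28931]
step 0: x' = x̄ + K·y = [-3321/4133, 3098/4133]
step 0: P' = (I − K·H)·P̄ = [1502/4133 -1660/4133; -1660/4133 25500/28931]
step 1: x̄ = F·x = [-12615/4133, 2652/4133]
step 1: P̄ = F·P·Fᵀ + Q = [367596/28931 -173612/28931; -173612/28931 189978/28931]
step 1: y = z − H·x̄ = [44940/4133, -23749/4133]
step 1: S = H·P̄·Hᵀ + R = [2042794/28931 -1652008/28931; -1652008/28931 2470534/28931]
step 1: K = P̄·Hᵀ·S⁻¹ = [350734/2225277 -584054/2225277; 4661204/20027493 7471727/20027493]
step 1: x' = x̄ + K·y = [377647/2225277, 20600381/20027493]
step 1: P' = (I − K·H)·P̄ = [85300/247253 -800816/2225277; -800816/2225277 15472220/20027493]

step 0: x' = [-3321/4133, 3098/4133], P' = [1502/4133 -1660/4133; -1660/4133 25500/28931]
step 1: x' = [377647/2225277, 20600381/20027493], P' = [85300/247253 -800816/2225277; -800816/2225277 15472220/20027493]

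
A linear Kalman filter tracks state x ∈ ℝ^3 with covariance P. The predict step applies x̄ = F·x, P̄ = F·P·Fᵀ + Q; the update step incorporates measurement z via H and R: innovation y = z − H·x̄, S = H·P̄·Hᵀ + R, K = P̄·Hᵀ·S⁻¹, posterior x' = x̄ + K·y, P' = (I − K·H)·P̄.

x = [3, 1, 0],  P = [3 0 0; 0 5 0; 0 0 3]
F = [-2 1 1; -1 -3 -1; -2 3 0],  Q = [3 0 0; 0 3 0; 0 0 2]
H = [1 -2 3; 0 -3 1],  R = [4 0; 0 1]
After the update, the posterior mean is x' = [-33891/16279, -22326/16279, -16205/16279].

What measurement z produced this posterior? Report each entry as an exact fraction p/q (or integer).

x̄ = F·x = [-5, -6, -3]
P̄ = F·P·Fᵀ + Q = [23 -12 27; -12 54 -39; 27 -39 59]
S = H·P̄·Hᵀ + R = [1452 993; 993 780]
K = P̄·Hᵀ·S⁻¹ = [12427/48837 -11876/48837; 1637/16279 -6279/16279; 15064/48837 -8158/48837]
x' − x̄ = [47504/16279, 75348/16279, 32632/16279] = K·y
y = (KᵀK)⁻¹·Kᵀ·(x' − x̄) = [0, -12]
z = y + H·x̄ = [0, -12] + [-2, 15] = [-2, 3]

z = [-2, 3]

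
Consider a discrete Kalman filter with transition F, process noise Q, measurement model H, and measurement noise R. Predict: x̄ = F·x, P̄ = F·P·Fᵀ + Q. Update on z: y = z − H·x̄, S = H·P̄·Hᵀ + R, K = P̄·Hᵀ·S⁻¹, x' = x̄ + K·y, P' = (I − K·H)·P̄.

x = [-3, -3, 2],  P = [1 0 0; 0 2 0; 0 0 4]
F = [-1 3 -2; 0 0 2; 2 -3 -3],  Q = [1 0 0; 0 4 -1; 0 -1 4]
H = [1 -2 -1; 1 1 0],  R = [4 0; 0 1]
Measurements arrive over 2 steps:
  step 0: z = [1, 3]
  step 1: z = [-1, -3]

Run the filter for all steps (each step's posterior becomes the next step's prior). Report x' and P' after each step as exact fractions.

step 0: x' = [-2738/2361, 9107/2361, -22901/2361], P' = [11876/2361 -11228/2361 30572/2361; -11228/2361 12803/2361 -33206/2361; 30572/2361 -33206/2361 95012/2361]
step 1: x' = [-18397295/41591841, -95388526/41591841, 217661566/41591841], P' = [152949595/41591841 -131310217/41591841 344037625/41591841; -131310217/41591841 147640279/41591841 -358301995/41591841; 344037625/41591841 -358301995/41591841 1015560823/41591841]

step 0: x̄ = F·x = [-10, 4, -3]
step 0: P̄ = F·P·Fᵀ + Q = [36 -16 4; -16 20 -25; 4 -25 62]
step 0: y = z − H·x̄ = [16, 9]
step 0: S = H·P̄·Hᵀ + R = [138 33; 33 25]
step 0: K = P̄·Hᵀ·S⁻¹ = [940/2361 216/787; -907/2361 525/787; 493/2361 -878/787]
step 0: x' = x̄ + K·y = [-2738/2361, 9107/2361, -22901/2361]
step 0: P' = (I − K·H)·P̄ = [11876/2361 -11228/2361 30572/2361; -11228/2361 12803/2361 -33206/2361; 30572/2361 -33206/2361 95012/2361]
step 1: x̄ = F·x = [25287/787, -45802/2361, 35906/2361]
step 1: P̄ = F·P·Fᵀ + Q = [365880/787 -213476/787 133029/787; -213476/787 389492/2361 -250909/2361; 133029/787 -250909/2361 197447/2361]
step 1: y = z − H·x̄ = [-44640/787, -37142/2361]
step 1: S = H·P̄·Hᵀ + R = [1207467/787 270302/787; 270302/787 208637/2361]
step 1: K = P̄·Hᵀ·S⁻¹ = [17883101/41591841 7213126/13863947; -17072195/41591841 5443354/13863947; 11270198/41591841 -4754790/13863947]
step 1: x' = x̄ + K·y = [-18397295/41591841, -95388526/41591841, 217661566/41591841]
step 1: P' = (I − K·H)·P̄ = [152949595/41591841 -131310217/41591841 344037625/41591841; -131310217/41591841 147640279/41591841 -358301995/41591841; 344037625/41591841 -358301995/41591841 1015560823/41591841]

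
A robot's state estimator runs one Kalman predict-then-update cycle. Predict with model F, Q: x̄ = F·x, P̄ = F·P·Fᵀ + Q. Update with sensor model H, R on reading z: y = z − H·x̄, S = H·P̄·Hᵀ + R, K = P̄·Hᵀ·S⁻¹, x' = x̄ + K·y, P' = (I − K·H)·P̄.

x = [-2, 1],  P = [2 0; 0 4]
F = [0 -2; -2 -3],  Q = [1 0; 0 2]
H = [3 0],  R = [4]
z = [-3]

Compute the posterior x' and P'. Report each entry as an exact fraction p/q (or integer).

x̄ = F·x = [-2, 1]
P̄ = F·P·Fᵀ + Q = [17 24; 24 46]
y = z − H·x̄ = [3]
S = H·P̄·Hᵀ + R = [157]
K = P̄·Hᵀ·S⁻¹ = [51/157; 72/157]
x' = x̄ + K·y = [-161/157, 373/157]
P' = (I − K·H)·P̄ = [68/157 96/157; 96/157 2038/157]

x' = [-161/157, 373/157]
P' = [68/157 96/157; 96/157 2038/157]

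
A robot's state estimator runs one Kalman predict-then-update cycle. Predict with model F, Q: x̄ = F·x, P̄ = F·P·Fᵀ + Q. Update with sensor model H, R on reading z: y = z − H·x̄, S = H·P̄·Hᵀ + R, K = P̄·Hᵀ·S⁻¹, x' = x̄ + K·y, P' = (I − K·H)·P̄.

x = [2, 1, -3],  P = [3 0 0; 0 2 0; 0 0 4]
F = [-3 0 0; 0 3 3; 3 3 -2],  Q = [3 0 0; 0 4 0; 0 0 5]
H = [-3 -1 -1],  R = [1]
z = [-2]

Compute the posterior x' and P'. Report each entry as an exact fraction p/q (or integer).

x' = [-633/221, -58/17, 3084/221]
P' = [2661/221 -252/17 -4644/221; -252/17 778/17 -18/17; -4644/221 -18/17 14145/221]

x̄ = F·x = [-6, -6, 15]
P̄ = F·P·Fᵀ + Q = [30 0 -27; 0 58 -6; -27 -6 66]
y = z − H·x̄ = [-11]
S = H·P̄·Hᵀ + R = [221]
K = P̄·Hᵀ·S⁻¹ = [-63/221; -4/17; 21/221]
x' = x̄ + K·y = [-633/221, -58/17, 3084/221]
P' = (I − K·H)·P̄ = [2661/221 -252/17 -4644/221; -252/17 778/17 -18/17; -4644/221 -18/17 14145/221]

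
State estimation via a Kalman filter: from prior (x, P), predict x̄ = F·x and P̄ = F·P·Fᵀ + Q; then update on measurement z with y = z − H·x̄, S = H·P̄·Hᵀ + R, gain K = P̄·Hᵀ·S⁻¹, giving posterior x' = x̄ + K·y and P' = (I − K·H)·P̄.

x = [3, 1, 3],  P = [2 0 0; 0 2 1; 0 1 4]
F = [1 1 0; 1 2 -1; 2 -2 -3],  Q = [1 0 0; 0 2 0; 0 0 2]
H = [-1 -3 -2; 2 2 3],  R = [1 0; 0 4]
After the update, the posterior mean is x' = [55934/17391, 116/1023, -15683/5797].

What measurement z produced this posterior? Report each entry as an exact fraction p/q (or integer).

x̄ = F·x = [4, 2, -5]
P̄ = F·P·Fᵀ + Q = [5 5 -3; 5 12 4; -3 4 66]
S = H·P̄·Hᵀ + R = [444 -549; -549 718]
K = P̄·Hᵀ·S⁻¹ = [-4013/17391 -934/5797; -584/1023 -127/341; 2854/5797 3797/5797]
x' − x̄ = [-13630/17391, -1930/1023, 13302/5797] = K·y
y = (KᵀK)⁻¹·Kᵀ·(x' − x̄) = [2, 2]
z = y + H·x̄ = [2, 2] + [0, -3] = [2, -1]

z = [2, -1]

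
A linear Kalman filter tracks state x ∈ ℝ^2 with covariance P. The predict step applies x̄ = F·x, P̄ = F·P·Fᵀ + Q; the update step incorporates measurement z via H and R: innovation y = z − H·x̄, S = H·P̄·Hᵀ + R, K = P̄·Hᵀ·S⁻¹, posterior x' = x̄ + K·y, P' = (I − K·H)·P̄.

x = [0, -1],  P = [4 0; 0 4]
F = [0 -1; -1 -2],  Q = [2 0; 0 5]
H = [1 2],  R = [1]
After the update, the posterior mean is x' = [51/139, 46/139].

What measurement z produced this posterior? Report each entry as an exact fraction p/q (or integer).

x̄ = F·x = [1, 2]
P̄ = F·P·Fᵀ + Q = [6 8; 8 25]
S = H·P̄·Hᵀ + R = [139]
K = P̄·Hᵀ·S⁻¹ = [22/139; 58/139]
x' − x̄ = [-88/139, -232/139] = K·y
y = (KᵀK)⁻¹·Kᵀ·(x' − x̄) = [-4]
z = y + H·x̄ = [-4] + [5] = [1]

z = [1]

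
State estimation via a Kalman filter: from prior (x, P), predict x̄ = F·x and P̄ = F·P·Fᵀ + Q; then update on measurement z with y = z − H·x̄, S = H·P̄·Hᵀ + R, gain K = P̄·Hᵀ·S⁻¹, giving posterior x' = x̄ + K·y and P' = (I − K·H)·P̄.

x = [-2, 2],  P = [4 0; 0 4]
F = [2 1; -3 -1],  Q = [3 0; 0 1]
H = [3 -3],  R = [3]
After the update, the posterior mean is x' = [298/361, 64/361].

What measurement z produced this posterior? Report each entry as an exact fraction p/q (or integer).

z = [2]

x̄ = F·x = [-2, 4]
P̄ = F·P·Fᵀ + Q = [23 -28; -28 41]
S = H·P̄·Hᵀ + R = [1083]
K = P̄·Hᵀ·S⁻¹ = [51/361; -69/361]
x' − x̄ = [1020/361, -1380/361] = K·y
y = (KᵀK)⁻¹·Kᵀ·(x' − x̄) = [20]
z = y + H·x̄ = [20] + [-18] = [2]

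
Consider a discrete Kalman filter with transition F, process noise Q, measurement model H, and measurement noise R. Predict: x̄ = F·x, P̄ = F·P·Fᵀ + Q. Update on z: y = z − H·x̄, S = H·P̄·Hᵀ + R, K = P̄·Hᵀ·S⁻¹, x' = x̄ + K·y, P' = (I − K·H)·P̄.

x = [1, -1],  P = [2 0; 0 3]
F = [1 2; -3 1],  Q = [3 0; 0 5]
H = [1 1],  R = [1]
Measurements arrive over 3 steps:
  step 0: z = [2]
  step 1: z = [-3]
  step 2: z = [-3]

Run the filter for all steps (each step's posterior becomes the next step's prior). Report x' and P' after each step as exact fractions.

step 0: x' = [75/44, 3/22], P' = [459/44 -221/22; -221/22 117/11]
step 1: x' = [87/44, -219/44], P' = [47581/11748 -15039/3916; -15039/3916 18119/3916]
step 2: x' = [-5637156/1326673, 1470504/1326673], P' = [5275988/1326673 -4964647/1326673; -4964647/1326673 5968231/1326673]

step 0: x̄ = F·x = [-1, -4]
step 0: P̄ = F·P·Fᵀ + Q = [17 0; 0 26]
step 0: y = z − H·x̄ = [7]
step 0: S = H·P̄·Hᵀ + R = [44]
step 0: K = P̄·Hᵀ·S⁻¹ = [17/44; 13/22]
step 0: x' = x̄ + K·y = [75/44, 3/22]
step 0: P' = (I − K·H)·P̄ = [459/44 -221/22; -221/22 117/11]
step 1: x̄ = F·x = [87/44, -219/44]
step 1: P̄ = F·P·Fᵀ + Q = [695/44 1769/44; 1769/44 7471/44]
step 1: y = z − H·x̄ = [0]
step 1: S = H·P̄·Hᵀ + R = [267]
step 1: K = P̄·Hᵀ·S⁻¹ = [56/267; 70/89]
step 1: x' = x̄ + K·y = [87/44, -219/44]
step 1: P' = (I − K·H)·P̄ = [47581/11748 -15039/3916; -15039/3916 18119/3916]
step 2: x̄ = F·x = [-351/44, -120/11]
step 2: P̄ = F·P·Fᵀ + Q = [119785/11748 15963/979; 15963/979 67669/979]
step 2: y = z − H·x̄ = [699/44]
step 2: S = H·P̄·Hᵀ + R = [1326673/11748]
step 2: K = P̄·Hᵀ·S⁻¹ = [311341/1326673; 1003584/1326673]
step 2: x' = x̄ + K·y = [-5637156/1326673, 1470504/1326673]
step 2: P' = (I − K·H)·P̄ = [5275988/1326673 -4964647/1326673; -4964647/1326673 5968231/1326673]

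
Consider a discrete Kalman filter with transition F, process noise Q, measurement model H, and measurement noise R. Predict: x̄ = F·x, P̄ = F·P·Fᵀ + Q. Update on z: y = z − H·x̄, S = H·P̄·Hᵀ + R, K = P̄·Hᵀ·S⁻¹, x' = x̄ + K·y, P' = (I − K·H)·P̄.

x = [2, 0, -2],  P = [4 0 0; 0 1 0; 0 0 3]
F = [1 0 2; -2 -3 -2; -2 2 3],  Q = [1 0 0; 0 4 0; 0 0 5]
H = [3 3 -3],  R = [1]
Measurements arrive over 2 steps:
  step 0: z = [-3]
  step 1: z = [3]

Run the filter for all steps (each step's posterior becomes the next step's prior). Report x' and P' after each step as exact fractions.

step 0: x' = [-137/595, -2349/595, -380/119], P' = [8594/595 -8507/595 20/119; -8507/595 16826/595 1658/119; 20/119 1658/119 1688/119]
step 1: x' = [-29575993/7599511, 44311776/7599511, 7119559/7599511], P' = [452166593/7599511 -488716223/7599511 -36467714/7599511; -488716223/7599511 551233959/7599511 62131153/7599511; -36467714/7599511 62131153/7599511 26203096/7599511]

step 0: x̄ = F·x = [-2, 0, -10]
step 0: P̄ = F·P·Fᵀ + Q = [17 -20 10; -20 41 -8; 10 -8 52]
step 0: y = z − H·x̄ = [-27]
step 0: S = H·P̄·Hᵀ + R = [595]
step 0: K = P̄·Hᵀ·S⁻¹ = [-39/595; 87/595; -30/119]
step 0: x' = x̄ + K·y = [-137/595, -2349/595, -380/119]
step 0: P' = (I − K·H)·P̄ = [8594/595 -8507/595 20/119; -8507/595 16826/595 1658/119; 20/119 1658/119 1688/119]
step 1: x̄ = F·x = [-3937/595, 11121/595, -10124/595]
step 1: P̄ = F·P·Fᵀ + Q = [43349/595 -75767/595 49498/595; -75767/595 220146/595 -242204/595; 49498/595 -242204/595 346951/595]
step 1: y = z − H·x̄ = [-50139/595]
step 1: S = H·P̄·Hᵀ + R = [7599511/595]
step 1: K = P̄·Hᵀ·S⁻¹ = [-245748/7599511; 1159749/7599511; -1618971/7599511]
step 1: x' = x̄ + K·y = [-29575993/7599511, 44311776/7599511, 7119559/7599511]
step 1: P' = (I − K·H)·P̄ = [452166593/7599511 -488716223/7599511 -36467714/7599511; -488716223/7599511 551233959/7599511 62131153/7599511; -36467714/7599511 62131153/7599511 26203096/7599511]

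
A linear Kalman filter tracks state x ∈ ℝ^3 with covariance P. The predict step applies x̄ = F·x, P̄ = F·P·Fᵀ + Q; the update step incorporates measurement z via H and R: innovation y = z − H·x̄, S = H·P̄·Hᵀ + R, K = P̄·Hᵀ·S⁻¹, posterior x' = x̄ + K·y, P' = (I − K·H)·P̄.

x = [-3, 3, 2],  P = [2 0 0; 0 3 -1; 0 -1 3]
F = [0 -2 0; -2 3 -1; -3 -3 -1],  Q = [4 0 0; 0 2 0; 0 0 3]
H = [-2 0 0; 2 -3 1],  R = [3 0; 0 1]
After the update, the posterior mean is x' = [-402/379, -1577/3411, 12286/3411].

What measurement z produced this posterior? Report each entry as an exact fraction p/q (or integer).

x̄ = F·x = [-6, 13, -2]
P̄ = F·P·Fᵀ + Q = [16 -20 16; -20 46 -12; 16 -12 45]
S = H·P̄·Hᵀ + R = [67 -216; -216 900]
K = P̄·Hᵀ·S⁻¹ = [-152/379 9/379; -140/379 -2045/6822; -122/379 659/13644]
x' − x̄ = [1872/379, -45920/3411, 19108/3411] = K·y
y = (KᵀK)⁻¹·Kᵀ·(x' − x̄) = [-9, 56]
z = y + H·x̄ = [-9, 56] + [12, -53] = [3, 3]

z = [3, 3]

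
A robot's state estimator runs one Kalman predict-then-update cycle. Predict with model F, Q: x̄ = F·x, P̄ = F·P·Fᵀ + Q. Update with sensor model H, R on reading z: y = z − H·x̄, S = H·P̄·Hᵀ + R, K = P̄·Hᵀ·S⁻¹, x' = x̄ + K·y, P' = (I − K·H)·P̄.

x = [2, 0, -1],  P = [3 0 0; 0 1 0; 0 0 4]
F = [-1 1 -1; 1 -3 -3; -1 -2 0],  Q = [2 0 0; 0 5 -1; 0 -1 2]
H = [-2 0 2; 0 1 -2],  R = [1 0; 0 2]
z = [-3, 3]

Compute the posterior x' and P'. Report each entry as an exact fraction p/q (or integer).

x̄ = F·x = [-1, 5, -2]
P̄ = F·P·Fᵀ + Q = [10 6 1; 6 53 2; 1 2 9]
y = z − H·x̄ = [-1, -6]
S = H·P̄·Hᵀ + R = [69 -40; -40 83]
K = P̄·Hᵀ·S⁻¹ = [-1334/4127 -444/4127; 1296/4127 3061/4127; 688/4127 -464/4127]
x' = x̄ + K·y = [-129/4127, 973/4127, -6158/4127]
P' = (I − K·H)·P̄ = [19034/4127 35846/4127 18367/4127; 35846/4127 79110/4127 36494/4127; 18367/4127 36494/4127 18711/4127]

x' = [-129/4127, 973/4127, -6158/4127]
P' = [19034/4127 35846/4127 18367/4127; 35846/4127 79110/4127 36494/4127; 18367/4127 36494/4127 18711/4127]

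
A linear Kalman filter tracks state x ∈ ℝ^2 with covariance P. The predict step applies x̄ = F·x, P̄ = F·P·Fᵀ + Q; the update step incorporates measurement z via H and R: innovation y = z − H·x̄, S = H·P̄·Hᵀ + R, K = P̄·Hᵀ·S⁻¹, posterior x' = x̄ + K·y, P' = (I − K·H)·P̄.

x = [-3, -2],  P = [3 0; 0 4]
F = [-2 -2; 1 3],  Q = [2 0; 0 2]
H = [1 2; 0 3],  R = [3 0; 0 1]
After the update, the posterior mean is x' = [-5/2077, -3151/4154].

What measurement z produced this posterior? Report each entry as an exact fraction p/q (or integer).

x̄ = F·x = [10, -9]
P̄ = F·P·Fᵀ + Q = [30 -30; -30 41]
S = H·P̄·Hᵀ + R = [77 156; 156 370]
K = P̄·Hᵀ·S⁻¹ = [1470/2077 -1125/2077; 26/2077 1359/4154]
x' − x̄ = [-20775/2077, 34235/4154] = K·y
y = (KᵀK)⁻¹·Kᵀ·(x' − x̄) = [5, 25]
z = y + H·x̄ = [5, 25] + [-8, -27] = [-3, -2]

z = [-3, -2]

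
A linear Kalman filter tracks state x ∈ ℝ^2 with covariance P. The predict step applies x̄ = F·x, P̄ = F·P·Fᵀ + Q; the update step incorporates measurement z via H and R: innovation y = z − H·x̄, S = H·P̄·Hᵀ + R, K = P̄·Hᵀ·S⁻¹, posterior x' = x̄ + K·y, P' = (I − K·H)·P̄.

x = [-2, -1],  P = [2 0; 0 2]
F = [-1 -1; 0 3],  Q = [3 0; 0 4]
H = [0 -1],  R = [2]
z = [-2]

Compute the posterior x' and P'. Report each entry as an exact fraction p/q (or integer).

x' = [7/4, 19/12]
P' = [11/2 -1/2; -1/2 11/6]

x̄ = F·x = [3, -3]
P̄ = F·P·Fᵀ + Q = [7 -6; -6 22]
y = z − H·x̄ = [-5]
S = H·P̄·Hᵀ + R = [24]
K = P̄·Hᵀ·S⁻¹ = [1/4; -11/12]
x' = x̄ + K·y = [7/4, 19/12]
P' = (I − K·H)·P̄ = [11/2 -1/2; -1/2 11/6]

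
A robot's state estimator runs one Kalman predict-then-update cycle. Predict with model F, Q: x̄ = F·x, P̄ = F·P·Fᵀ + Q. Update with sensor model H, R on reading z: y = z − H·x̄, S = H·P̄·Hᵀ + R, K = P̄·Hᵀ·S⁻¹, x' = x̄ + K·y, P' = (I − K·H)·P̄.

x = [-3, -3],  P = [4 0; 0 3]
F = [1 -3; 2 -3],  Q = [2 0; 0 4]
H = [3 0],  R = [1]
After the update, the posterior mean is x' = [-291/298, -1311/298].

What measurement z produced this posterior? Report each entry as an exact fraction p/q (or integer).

x̄ = F·x = [6, 3]
P̄ = F·P·Fᵀ + Q = [33 35; 35 47]
S = H·P̄·Hᵀ + R = [298]
K = P̄·Hᵀ·S⁻¹ = [99/298; 105/298]
x' − x̄ = [-2079/298, -2205/298] = K·y
y = (KᵀK)⁻¹·Kᵀ·(x' − x̄) = [-21]
z = y + H·x̄ = [-21] + [18] = [-3]

z = [-3]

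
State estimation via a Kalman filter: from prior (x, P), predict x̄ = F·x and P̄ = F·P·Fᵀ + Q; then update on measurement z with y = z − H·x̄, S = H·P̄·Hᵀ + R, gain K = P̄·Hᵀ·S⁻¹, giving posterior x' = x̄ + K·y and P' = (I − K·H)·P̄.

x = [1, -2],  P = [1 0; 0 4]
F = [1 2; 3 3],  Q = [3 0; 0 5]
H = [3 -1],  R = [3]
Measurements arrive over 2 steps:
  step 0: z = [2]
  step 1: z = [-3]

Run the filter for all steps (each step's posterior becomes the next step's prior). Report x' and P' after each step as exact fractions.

step 0: x̄ = F·x = [-3, -3]
step 0: P̄ = F·P·Fᵀ + Q = [20 27; 27 50]
step 0: y = z − H·x̄ = [8]
step 0: S = H·P̄·Hᵀ + R = [71]
step 0: K = P̄·Hᵀ·S⁻¹ = [33/71; 31/71]
step 0: x' = x̄ + K·y = [51/71, 35/71]
step 0: P' = (I − K·H)·P̄ = [331/71 894/71; 894/71 2589/71]
step 1: x̄ = F·x = [121/71, 258/71]
step 1: P̄ = F·P·Fᵀ + Q = [14476/71 24573/71; 24573/71 42727/71]
step 1: y = z − H·x̄ = [-318/71]
step 1: S = H·P̄·Hᵀ + R = [25786/71]
step 1: K = P̄·Hᵀ·S⁻¹ = [18855/25786; 15496/12893]
step 1: x' = x̄ + K·y = [-20252/12893, -22554/12893]
step 1: P' = (I − K·H)·P̄ = [250241/25786 347079/12893; 347079/12893 994749/12893]

step 0: x' = [51/71, 35/71], P' = [331/71 894/71; 894/71 2589/71]
step 1: x' = [-20252/12893, -22554/12893], P' = [250241/25786 347079/12893; 347079/12893 994749/12893]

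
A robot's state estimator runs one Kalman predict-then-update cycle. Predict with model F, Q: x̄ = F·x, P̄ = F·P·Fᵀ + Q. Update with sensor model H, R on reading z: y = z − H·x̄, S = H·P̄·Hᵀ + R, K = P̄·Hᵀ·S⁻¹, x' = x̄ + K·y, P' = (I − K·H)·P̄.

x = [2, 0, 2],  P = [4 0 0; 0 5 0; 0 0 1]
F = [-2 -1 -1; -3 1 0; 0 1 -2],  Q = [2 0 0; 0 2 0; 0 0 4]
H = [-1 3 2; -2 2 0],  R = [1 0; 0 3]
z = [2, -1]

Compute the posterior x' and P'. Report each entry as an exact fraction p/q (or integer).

x' = [13558/7811, 13038/7811, -5668/7811]
P' = [145537/15622 65837/7811 -61103/7811; 65837/7811 64289/7811 -62177/7811; -61103/7811 -62177/7811 63279/7811]

x̄ = F·x = [-6, -6, -4]
P̄ = F·P·Fᵀ + Q = [24 19 -3; 19 43 5; -3 5 13]
y = z − H·x̄ = [22, -1]
S = H·P̄·Hᵀ + R = [422 186; 186 119]
K = P̄·Hᵀ·S⁻¹ = [5073/15622 -4621/7811; 2676/7811 -1032/7811; 1130/7811 -716/7811]
x' = x̄ + K·y = [13558/7811, 13038/7811, -5668/7811]
P' = (I − K·H)·P̄ = [145537/15622 65837/7811 -61103/7811; 65837/7811 64289/7811 -62177/7811; -61103/7811 -62177/7811 63279/7811]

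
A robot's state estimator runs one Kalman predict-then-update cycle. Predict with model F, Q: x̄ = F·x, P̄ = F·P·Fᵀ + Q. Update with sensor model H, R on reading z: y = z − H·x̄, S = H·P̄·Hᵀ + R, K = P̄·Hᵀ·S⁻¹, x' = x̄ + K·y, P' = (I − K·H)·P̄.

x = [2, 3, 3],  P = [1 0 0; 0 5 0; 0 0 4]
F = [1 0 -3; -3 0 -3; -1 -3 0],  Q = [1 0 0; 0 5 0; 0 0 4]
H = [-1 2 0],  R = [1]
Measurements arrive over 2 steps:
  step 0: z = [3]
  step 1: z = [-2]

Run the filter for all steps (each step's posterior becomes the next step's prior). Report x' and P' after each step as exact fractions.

step 0: x̄ = F·x = [-7, -15, -11]
step 0: P̄ = F·P·Fᵀ + Q = [38 33 -1; 33 50 3; -1 3 50]
step 0: y = z − H·x̄ = [26]
step 0: S = H·P̄·Hᵀ + R = [107]
step 0: K = P̄·Hᵀ·S⁻¹ = [28/107; 67/107; 7/107]
step 0: x' = x̄ + K·y = [-21/107, 137/107, -995/107]
step 0: P' = (I − K·H)·P̄ = [3282/107 1655/107 -303/107; 1655/107 861/107 -148/107; -303/107 -148/107 5301/107]
step 1: x̄ = F·x = [2964/107, 3048/107, -390/107]
step 1: P̄ = F·P·Fᵀ + Q = [52916/107 36045/107 -10488/107; 36045/107 72328/107 22500/107; -10488/107 22500/107 21389/107]
step 1: y = z − H·x̄ = [-3346/107]
step 1: S = H·P̄·Hᵀ + R = [198155/107]
step 1: K = P̄·Hᵀ·S⁻¹ = [19174/198155; 108611/198155; 55488/198155]
step 1: x' = x̄ + K·y = [4889488/198155, 2248262/198155, -2457414/198155]
step 1: P' = (I − K·H)·P̄ = [94560072/198155 47289623/198155 -29366136/198155; 47289623/198155 23699117/198155 -14655324/198155; -29366136/198155 -14655324/198155 10835693/198155]

step 0: x' = [-21/107, 137/107, -995/107], P' = [3282/107 1655/107 -303/107; 1655/107 861/107 -148/107; -303/107 -148/107 5301/107]
step 1: x' = [4889488/198155, 2248262/198155, -2457414/198155], P' = [94560072/198155 47289623/198155 -29366136/198155; 47289623/198155 23699117/198155 -14655324/198155; -29366136/198155 -14655324/198155 10835693/198155]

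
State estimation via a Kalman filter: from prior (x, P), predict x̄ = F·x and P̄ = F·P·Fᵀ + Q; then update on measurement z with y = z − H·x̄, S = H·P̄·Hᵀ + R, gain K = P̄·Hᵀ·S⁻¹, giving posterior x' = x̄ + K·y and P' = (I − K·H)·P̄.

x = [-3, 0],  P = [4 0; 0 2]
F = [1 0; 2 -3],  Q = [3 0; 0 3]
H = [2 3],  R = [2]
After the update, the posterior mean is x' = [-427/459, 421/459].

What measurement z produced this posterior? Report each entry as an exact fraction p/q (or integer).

z = [1]

x̄ = F·x = [-3, -6]
P̄ = F·P·Fᵀ + Q = [7 8; 8 37]
S = H·P̄·Hᵀ + R = [459]
K = P̄·Hᵀ·S⁻¹ = [38/459; 127/459]
x' − x̄ = [950/459, 3175/459] = K·y
y = (KᵀK)⁻¹·Kᵀ·(x' − x̄) = [25]
z = y + H·x̄ = [25] + [-24] = [1]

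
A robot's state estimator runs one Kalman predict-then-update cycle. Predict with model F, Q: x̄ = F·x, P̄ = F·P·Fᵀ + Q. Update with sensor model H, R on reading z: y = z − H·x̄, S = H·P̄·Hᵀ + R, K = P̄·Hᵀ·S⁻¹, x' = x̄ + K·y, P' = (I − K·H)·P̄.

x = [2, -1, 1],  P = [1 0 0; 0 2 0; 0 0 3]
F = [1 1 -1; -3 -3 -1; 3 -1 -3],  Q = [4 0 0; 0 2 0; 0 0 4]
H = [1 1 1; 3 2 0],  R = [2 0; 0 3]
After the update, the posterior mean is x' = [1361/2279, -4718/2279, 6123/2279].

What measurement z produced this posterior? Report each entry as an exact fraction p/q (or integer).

x̄ = F·x = [0, -4, 4]
P̄ = F·P·Fᵀ + Q = [10 -6 10; -6 32 6; 10 6 42]
S = H·P̄·Hᵀ + R = [106 106; 106 149]
K = P̄·Hᵀ·S⁻¹ = [89/2279 4/43; -54/2279 14/43; 2095/2279 -16/43]
x' − x̄ = [1361/2279, 4398/2279, -2993/2279] = K·y
y = (KᵀK)⁻¹·Kᵀ·(x' − x̄) = [1, 6]
z = y + H·x̄ = [1, 6] + [0, -8] = [1, -2]

z = [1, -2]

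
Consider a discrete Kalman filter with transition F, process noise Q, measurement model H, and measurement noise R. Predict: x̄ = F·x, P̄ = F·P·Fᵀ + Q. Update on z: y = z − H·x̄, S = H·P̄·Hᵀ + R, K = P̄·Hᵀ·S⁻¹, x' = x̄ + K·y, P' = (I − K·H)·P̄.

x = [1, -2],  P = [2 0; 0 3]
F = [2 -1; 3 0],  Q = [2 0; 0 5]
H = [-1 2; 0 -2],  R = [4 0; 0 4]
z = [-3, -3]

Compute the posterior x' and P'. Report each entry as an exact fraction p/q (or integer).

x' = [1415/308, 767/616]
P' = [323/77 179/154; 179/154 247/308]

x̄ = F·x = [4, 3]
P̄ = F·P·Fᵀ + Q = [13 12; 12 23]
y = z − H·x̄ = [-5, 3]
S = H·P̄·Hᵀ + R = [61 -68; -68 96]
K = P̄·Hᵀ·S⁻¹ = [-36/77 -179/308; 17/154 -247/616]
x' = x̄ + K·y = [1415/308, 767/616]
P' = (I − K·H)·P̄ = [323/77 179/154; 179/154 247/308]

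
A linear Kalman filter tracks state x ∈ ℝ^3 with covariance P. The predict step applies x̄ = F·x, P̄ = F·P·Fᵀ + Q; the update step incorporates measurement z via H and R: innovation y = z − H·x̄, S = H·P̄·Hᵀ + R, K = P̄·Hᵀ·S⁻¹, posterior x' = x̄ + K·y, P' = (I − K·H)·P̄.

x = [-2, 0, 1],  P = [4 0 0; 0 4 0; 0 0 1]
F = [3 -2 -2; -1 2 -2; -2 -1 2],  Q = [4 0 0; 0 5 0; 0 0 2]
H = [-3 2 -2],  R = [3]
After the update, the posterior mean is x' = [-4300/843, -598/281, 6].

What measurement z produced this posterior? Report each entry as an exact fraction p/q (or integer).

x̄ = F·x = [-8, 0, 6]
P̄ = F·P·Fᵀ + Q = [60 -24 -20; -24 29 -4; -20 -4 26]
S = H·P̄·Hᵀ + R = [843]
K = P̄·Hᵀ·S⁻¹ = [-188/843; 46/281; 0]
x' − x̄ = [2444/843, -598/281, 0] = K·y
y = (KᵀK)⁻¹·Kᵀ·(x' − x̄) = [-13]
z = y + H·x̄ = [-13] + [12] = [-1]

z = [-1]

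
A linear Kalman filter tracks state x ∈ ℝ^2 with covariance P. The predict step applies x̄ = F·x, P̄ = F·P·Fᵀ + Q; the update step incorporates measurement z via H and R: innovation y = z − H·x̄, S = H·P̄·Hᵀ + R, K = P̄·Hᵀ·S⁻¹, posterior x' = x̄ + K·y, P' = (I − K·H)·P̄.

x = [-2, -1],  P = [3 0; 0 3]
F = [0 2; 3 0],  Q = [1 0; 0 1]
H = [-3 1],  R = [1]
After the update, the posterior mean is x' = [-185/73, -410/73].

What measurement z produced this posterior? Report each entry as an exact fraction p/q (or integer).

z = [2]

x̄ = F·x = [-2, -6]
P̄ = F·P·Fᵀ + Q = [13 0; 0 28]
S = H·P̄·Hᵀ + R = [146]
K = P̄·Hᵀ·S⁻¹ = [-39/146; 14/73]
x' − x̄ = [-39/73, 28/73] = K·y
y = (KᵀK)⁻¹·Kᵀ·(x' − x̄) = [2]
z = y + H·x̄ = [2] + [0] = [2]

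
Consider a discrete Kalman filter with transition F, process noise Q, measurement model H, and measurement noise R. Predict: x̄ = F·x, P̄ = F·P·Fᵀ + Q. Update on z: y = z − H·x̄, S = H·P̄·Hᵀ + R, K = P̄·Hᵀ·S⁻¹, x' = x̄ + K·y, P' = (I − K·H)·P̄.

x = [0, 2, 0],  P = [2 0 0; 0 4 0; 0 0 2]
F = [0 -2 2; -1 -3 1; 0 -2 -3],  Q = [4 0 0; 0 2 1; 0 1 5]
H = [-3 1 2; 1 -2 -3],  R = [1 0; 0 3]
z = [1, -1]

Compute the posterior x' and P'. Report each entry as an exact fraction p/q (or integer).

x' = [-2828/16091, -2964/16091, 39133/112637]
P' = [6324/16091 -3204/16091 8044/16091; -3204/16091 68949/16091 -41845/16091; 8044/16091 -41845/16091 235932/112637]

x̄ = F·x = [-4, -6, -4]
P̄ = F·P·Fᵀ + Q = [28 28 4; 28 42 19; 4 19 39]
y = z − H·x̄ = [3, -21]
S = H·P̄·Hᵀ + R = [311 -295; -295 642]
K = P̄·Hᵀ·S⁻¹ = [-6088/16091 -3800/16091; -5129/16091 -5189/16091; 10025/112637 -21886/112637]
x' = x̄ + K·y = [-2828/16091, -2964/16091, 39133/112637]
P' = (I − K·H)·P̄ = [6324/16091 -3204/16091 8044/16091; -3204/16091 68949/16091 -41845/16091; 8044/16091 -41845/16091 235932/112637]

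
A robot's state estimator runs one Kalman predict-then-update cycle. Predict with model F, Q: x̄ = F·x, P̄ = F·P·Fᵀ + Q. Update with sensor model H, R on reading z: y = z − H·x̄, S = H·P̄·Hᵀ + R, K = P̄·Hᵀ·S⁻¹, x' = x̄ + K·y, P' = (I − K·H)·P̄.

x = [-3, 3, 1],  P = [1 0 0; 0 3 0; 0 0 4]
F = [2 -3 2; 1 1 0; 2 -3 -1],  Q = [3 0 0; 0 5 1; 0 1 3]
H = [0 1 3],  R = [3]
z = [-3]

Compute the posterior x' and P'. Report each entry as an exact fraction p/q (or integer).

x' = [-224/53, -135/106, -38/53]
P' = [6028/159 -278/53 103/53; -278/53 927/106 -156/53; 103/53 -156/53 70/53]

x̄ = F·x = [-13, 0, -16]
P̄ = F·P·Fᵀ + Q = [50 -7 23; -7 9 -6; 23 -6 38]
y = z − H·x̄ = [45]
S = H·P̄·Hᵀ + R = [318]
K = P̄·Hᵀ·S⁻¹ = [31/159; -3/106; 18/53]
x' = x̄ + K·y = [-224/53, -135/106, -38/53]
P' = (I − K·H)·P̄ = [6028/159 -278/53 103/53; -278/53 927/106 -156/53; 103/53 -156/53 70/53]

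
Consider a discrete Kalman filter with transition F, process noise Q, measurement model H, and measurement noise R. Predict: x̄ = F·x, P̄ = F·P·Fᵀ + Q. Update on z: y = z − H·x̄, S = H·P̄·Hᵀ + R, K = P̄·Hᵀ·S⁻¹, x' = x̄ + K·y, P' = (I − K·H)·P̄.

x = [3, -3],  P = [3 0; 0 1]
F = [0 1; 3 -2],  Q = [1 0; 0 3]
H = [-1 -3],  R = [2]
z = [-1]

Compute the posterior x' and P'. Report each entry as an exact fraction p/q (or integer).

x̄ = F·x = [-3, 15]
P̄ = F·P·Fᵀ + Q = [2 -2; -2 34]
y = z − H·x̄ = [41]
S = H·P̄·Hᵀ + R = [298]
K = P̄·Hᵀ·S⁻¹ = [2/149; -50/149]
x' = x̄ + K·y = [-365/149, 185/149]
P' = (I − K·H)·P̄ = [290/149 -98/149; -98/149 66/149]

x' = [-365/149, 185/149]
P' = [290/149 -98/149; -98/149 66/149]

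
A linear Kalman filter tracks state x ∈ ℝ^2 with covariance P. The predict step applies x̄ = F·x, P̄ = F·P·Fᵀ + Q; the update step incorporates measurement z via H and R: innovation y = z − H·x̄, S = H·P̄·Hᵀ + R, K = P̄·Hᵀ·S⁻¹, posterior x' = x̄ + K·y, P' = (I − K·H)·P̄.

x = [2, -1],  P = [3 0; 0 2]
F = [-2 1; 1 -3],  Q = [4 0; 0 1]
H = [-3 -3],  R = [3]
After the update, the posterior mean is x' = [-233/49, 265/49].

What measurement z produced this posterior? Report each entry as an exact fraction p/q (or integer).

x̄ = F·x = [-5, 5]
P̄ = F·P·Fᵀ + Q = [18 -12; -12 22]
S = H·P̄·Hᵀ + R = [147]
K = P̄·Hᵀ·S⁻¹ = [-6/49; -10/49]
x' − x̄ = [12/49, 20/49] = K·y
y = (KᵀK)⁻¹·Kᵀ·(x' − x̄) = [-2]
z = y + H·x̄ = [-2] + [0] = [-2]

z = [-2]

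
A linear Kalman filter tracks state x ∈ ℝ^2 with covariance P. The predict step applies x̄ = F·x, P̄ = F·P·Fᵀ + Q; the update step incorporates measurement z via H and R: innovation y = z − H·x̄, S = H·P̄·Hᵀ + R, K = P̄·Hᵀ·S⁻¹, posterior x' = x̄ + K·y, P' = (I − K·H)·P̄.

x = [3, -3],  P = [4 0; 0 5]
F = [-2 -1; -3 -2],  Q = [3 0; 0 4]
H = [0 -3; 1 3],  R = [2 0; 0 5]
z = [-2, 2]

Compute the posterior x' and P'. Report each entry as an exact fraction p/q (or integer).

x' = [-1800/3401, 2429/3401]
P' = [9066/3401 -682/3401; -682/3401 584/3401]

x̄ = F·x = [-3, -3]
P̄ = F·P·Fᵀ + Q = [24 34; 34 60]
y = z − H·x̄ = [-11, 14]
S = H·P̄·Hᵀ + R = [542 -642; -642 773]
K = P̄·Hᵀ·S⁻¹ = [1023/3401 1404/3401; -876/3401 214/3401]
x' = x̄ + K·y = [-1800/3401, 2429/3401]
P' = (I − K·H)·P̄ = [9066/3401 -682/3401; -682/3401 584/3401]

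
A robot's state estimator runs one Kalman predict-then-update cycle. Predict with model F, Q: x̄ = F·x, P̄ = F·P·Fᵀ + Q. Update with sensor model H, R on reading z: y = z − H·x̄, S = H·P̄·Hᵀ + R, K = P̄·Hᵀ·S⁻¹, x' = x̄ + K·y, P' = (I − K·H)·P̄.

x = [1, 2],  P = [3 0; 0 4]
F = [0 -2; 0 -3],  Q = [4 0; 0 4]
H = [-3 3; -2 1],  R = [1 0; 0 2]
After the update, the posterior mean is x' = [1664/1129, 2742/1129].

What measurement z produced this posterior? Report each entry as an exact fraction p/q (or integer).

z = [3, -1]

x̄ = F·x = [-4, -6]
P̄ = F·P·Fᵀ + Q = [20 24; 24 40]
S = H·P̄·Hᵀ + R = [109 24; 24 26]
K = P̄·Hᵀ·S⁻¹ = [348/1129 -1016/1129; 720/1129 -1012/1129]
x' − x̄ = [6180/1129, 9516/1129] = K·y
y = (KᵀK)⁻¹·Kᵀ·(x' − x̄) = [9, -3]
z = y + H·x̄ = [9, -3] + [-6, 2] = [3, -1]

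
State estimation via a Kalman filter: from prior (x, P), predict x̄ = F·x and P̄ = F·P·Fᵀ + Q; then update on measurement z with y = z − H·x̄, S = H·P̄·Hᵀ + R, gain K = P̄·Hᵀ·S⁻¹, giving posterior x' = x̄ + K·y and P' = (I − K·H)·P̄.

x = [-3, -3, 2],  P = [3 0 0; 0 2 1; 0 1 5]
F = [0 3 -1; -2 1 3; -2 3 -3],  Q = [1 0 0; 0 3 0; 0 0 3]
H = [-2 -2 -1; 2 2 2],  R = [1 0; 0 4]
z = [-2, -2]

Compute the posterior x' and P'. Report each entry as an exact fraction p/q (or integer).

x' = [-46266/5581, 63664/5581, -23529/5581]
P' = [41605/5581 -44840/5581 5781/5581; -44840/5581 58239/5581 -20901/5581; 5781/5581 -20901/5581 25260/5581]

x̄ = F·x = [-11, 9, -9]
P̄ = F·P·Fᵀ + Q = [18 -1 21; -1 68 -21; 21 -21 60]
y = z − H·x̄ = [-15, 20]
S = H·P̄·Hᵀ + R = [397 -456; -456 580]
K = P̄·Hᵀ·S⁻¹ = [689/5581 1273/5581; -5897/5581 -3751/5581; 4980/5581 5070/5581]
x' = x̄ + K·y = [-46266/5581, 63664/5581, -23529/5581]
P' = (I − K·H)·P̄ = [41605/5581 -44840/5581 5781/5581; -44840/5581 58239/5581 -20901/5581; 5781/5581 -20901/5581 25260/5581]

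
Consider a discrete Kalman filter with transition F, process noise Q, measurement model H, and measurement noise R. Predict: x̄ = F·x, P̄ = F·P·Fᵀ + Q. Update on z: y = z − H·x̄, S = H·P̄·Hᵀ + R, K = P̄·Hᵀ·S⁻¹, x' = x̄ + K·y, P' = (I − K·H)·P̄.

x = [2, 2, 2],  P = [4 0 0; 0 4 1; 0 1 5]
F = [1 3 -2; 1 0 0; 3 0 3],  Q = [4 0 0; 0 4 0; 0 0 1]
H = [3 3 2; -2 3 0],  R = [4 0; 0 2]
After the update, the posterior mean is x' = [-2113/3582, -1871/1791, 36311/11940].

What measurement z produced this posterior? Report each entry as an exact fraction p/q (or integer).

x̄ = F·x = [4, 2, 12]
P̄ = F·P·Fᵀ + Q = [52 4 -9; 4 8 12; -9 12 82]
S = H·P̄·Hᵀ + R = [980 -120; -120 234]
K = P̄·Hᵀ·S⁻¹ = [401/3582 -1804/5373; 133/1791 572/5373; 2609/11940 614/1791]
x' − x̄ = [-16441/3582, -5453/1791, -106969/11940] = K·y
y = (KᵀK)⁻¹·Kᵀ·(x' − x̄) = [-41, 0]
z = y + H·x̄ = [-41, 0] + [42, -2] = [1, -2]

z = [1, -2]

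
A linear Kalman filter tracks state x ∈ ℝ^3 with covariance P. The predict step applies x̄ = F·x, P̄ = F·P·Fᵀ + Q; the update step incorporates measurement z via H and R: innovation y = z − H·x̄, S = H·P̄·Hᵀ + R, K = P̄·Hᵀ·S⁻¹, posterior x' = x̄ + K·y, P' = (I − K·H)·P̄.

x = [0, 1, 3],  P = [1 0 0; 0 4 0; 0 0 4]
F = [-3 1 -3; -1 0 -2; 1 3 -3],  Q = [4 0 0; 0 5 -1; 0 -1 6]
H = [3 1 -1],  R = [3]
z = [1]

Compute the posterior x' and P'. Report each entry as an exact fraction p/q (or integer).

x' = [31/143, -183/143, -16/11]
P' = [952/143 54/143 213/11; 54/143 959/143 80/11; 213/11 80/11 713/11]

x̄ = F·x = [-8, -6, -6]
P̄ = F·P·Fᵀ + Q = [53 27 45; 27 22 22; 45 22 79]
y = z − H·x̄ = [25]
S = H·P̄·Hᵀ + R = [429]
K = P̄·Hᵀ·S⁻¹ = [47/143; 27/143; 2/11]
x' = x̄ + K·y = [31/143, -183/143, -16/11]
P' = (I − K·H)·P̄ = [952/143 54/143 213/11; 54/143 959/143 80/11; 213/11 80/11 713/11]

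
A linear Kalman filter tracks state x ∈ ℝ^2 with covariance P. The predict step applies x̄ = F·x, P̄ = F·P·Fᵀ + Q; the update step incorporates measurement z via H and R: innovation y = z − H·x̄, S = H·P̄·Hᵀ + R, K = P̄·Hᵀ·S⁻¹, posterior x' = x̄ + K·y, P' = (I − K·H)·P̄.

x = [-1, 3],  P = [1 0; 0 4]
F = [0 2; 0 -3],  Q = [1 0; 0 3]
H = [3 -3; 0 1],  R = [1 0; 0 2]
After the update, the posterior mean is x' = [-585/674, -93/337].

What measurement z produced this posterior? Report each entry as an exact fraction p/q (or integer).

x̄ = F·x = [6, -9]
P̄ = F·P·Fᵀ + Q = [17 -24; -24 39]
S = H·P̄·Hᵀ + R = [937 -189; -189 41]
K = P̄·Hᵀ·S⁻¹ = [507/2696 759/2696; -189/1348 411/1348]
x' − x̄ = [-4629/674, 2940/337] = K·y
y = (KᵀK)⁻¹·Kᵀ·(x' − x̄) = [-47, 7]
z = y + H·x̄ = [-47, 7] + [45, -9] = [-2, -2]

z = [-2, -2]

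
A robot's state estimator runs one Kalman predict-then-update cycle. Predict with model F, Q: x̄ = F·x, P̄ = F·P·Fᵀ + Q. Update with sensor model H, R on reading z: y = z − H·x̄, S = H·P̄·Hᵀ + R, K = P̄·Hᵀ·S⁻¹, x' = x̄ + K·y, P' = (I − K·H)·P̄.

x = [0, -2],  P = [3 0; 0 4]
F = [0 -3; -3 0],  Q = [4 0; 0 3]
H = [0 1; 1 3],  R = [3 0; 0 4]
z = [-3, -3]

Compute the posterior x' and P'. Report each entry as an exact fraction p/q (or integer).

x' = [2082/377, -1065/377]
P' = [6280/377 -1800/377; -1800/377 660/377]

x̄ = F·x = [6, 0]
P̄ = F·P·Fᵀ + Q = [40 0; 0 30]
y = z − H·x̄ = [-3, -9]
S = H·P̄·Hᵀ + R = [33 90; 90 314]
K = P̄·Hᵀ·S⁻¹ = [-600/377 220/377; 220/377 45/377]
x' = x̄ + K·y = [2082/377, -1065/377]
P' = (I − K·H)·P̄ = [6280/377 -1800/377; -1800/377 660/377]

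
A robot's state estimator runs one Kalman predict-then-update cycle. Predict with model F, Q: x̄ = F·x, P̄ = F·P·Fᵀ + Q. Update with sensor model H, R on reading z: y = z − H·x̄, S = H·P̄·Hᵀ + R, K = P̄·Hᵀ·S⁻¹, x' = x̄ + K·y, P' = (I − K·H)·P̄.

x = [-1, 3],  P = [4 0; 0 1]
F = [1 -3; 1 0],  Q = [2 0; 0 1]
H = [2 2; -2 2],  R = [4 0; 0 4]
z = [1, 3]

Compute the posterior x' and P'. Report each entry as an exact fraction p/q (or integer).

x' = [-227/277, 291/277]
P' = [133/277 4/277; 4/277 123/277]

x̄ = F·x = [-10, -1]
P̄ = F·P·Fᵀ + Q = [15 4; 4 5]
y = z − H·x̄ = [23, -15]
S = H·P̄·Hᵀ + R = [116 -40; -40 52]
K = P̄·Hᵀ·S⁻¹ = [137/554 -129/554; 127/554 119/554]
x' = x̄ + K·y = [-227/277, 291/277]
P' = (I − K·H)·P̄ = [133/277 4/277; 4/277 123/277]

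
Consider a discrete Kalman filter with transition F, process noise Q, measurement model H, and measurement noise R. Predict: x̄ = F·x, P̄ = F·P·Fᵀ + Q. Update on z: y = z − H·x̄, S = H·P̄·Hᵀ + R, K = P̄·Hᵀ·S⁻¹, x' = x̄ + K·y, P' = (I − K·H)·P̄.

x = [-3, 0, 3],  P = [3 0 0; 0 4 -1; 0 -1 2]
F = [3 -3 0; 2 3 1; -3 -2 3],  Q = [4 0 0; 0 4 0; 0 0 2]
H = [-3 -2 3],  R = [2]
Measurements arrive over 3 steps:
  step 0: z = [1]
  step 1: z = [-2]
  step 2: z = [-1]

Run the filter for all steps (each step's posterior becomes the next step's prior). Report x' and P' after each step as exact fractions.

step 0: x' = [-63/50, 519/85, 2701/850], P' = [5323/100 -156/5 3237/100; -156/5 492/17 -1018/85; 3237/100 -1018/85 41651/1700]
step 1: x' = [-279877689/23308651, 480452326/23308651, 24922893/23308651], P' = [1678869022/23308651 -2371588020/23308651 93150264/23308651; -2371588020/23308651 3557902260/23308651 -409366/23308651; 93150264/23308651 -409366/23308651 92892096/23308651]
step 2: x' = [-1267458126273/127275238996, 386693743915/31818809749, -138940467659/63637619498], P' = [7636646012653/127275238996 -2534333927718/31818809749 421521127383/63637619498; -2534333927718/31818809749 3608313075676/31818809749 -126101286230/31818809749; 421521127383/63637619498 -126101286230/31818809749 126711978385/31818809749]

step 0: x̄ = F·x = [-9, -3, 18]
step 0: P̄ = F·P·Fᵀ + Q = [67 -15 6; -15 48 -43; 6 -43 75]
step 0: y = z − H·x̄ = [-86]
step 0: S = H·P̄·Hᵀ + R = [1700]
step 0: K = P̄·Hᵀ·S⁻¹ = [-9/100; -9/85; 293/1700]
step 0: x' = x̄ + K·y = [-63/50, 519/85, 2701/850]
step 0: P' = (I − K·H)·P̄ = [5323/100 -156/5 3237/100; -156/5 492/17 -1018/85; 3237/100 -1018/85 41651/1700]
step 1: x̄ = F·x = [-18783/850, 16129/850, 468/425]
step 1: P̄ = F·P·Fᵀ + Q = [2218739/1700 167193/1700 81/850; 167193/1700 314691/1700 -553/850; 81/850 -553/850 1699/425]
step 1: y = z − H·x̄ = [-28599/850]
step 1: S = H·P̄·Hᵀ + R = [23308651/1700]
step 1: K = P̄·Hᵀ·S⁻¹ = [-6990117/23308651; -1134279/23308651; 22114/23308651]
step 1: x' = x̄ + K·y = [-279877689/23308651, 480452326/23308651, 24922893/23308651]
step 1: P' = (I − K·H)·P̄ = [1678869022/23308651 -2371588020/23308651 93150264/23308651; -2371588020/23308651 3557902260/23308651 -409366/23308651; 93150264/23308651 -409366/23308651 92892096/23308651]
step 2: x̄ = F·x = [-2280990045/23308651, 906524493/23308651, -46502906/23308651]
step 2: P̄ = F·P·Fᵀ + Q = [89912760502/23308651 -28781991378/23308651 -35135028/23308651; -28781991378/23308651 10833811748/23308651 -34721914/23308651; -35135028/23308651 -34721914/23308651 93227804/23308651]
step 2: y = z − H·x̄ = [-4913721082/23308651]
step 2: S = H·P̄·Hᵀ + R = [509100955984/23308651]
step 2: K = P̄·Hᵀ·S⁻¹ = [-106139851917/254550477992; 4035886556/31818809749; 113633081/127275238996]
step 2: x' = x̄ + K·y = [-1267458126273/127275238996, 386693743915/31818809749, -138940467659/63637619498]
step 2: P' = (I − K·H)·P̄ = [7636646012653/127275238996 -2534333927718/31818809749 421521127383/63637619498; -2534333927718/31818809749 3608313075676/31818809749 -126101286230/31818809749; 421521127383/63637619498 -126101286230/31818809749 126711978385/31818809749]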